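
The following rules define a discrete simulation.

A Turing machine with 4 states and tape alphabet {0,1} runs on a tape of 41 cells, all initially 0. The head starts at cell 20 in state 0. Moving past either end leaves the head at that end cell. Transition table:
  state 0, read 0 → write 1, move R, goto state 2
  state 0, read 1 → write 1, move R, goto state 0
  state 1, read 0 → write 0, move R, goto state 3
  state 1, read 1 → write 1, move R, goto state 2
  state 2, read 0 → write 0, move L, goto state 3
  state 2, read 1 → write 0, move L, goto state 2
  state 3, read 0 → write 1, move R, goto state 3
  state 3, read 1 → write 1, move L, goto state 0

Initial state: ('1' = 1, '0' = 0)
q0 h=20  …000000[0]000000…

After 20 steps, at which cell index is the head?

30

0) q0 h=20  …000000[0]000000…
1) q2 h=21  …000001[0]000000…
2) q3 h=20  …000000[1]000000…
3) q0 h=19  …000000[0]100000…
4) q2 h=20  …000001[1]000000…
5) q2 h=19  …000000[1]000000…
6) q2 h=18  …000000[0]000000…
7) q3 h=17  …000000[0]000000…
8) q3 h=18  …000001[0]000000…
9) q3 h=19  …000011[0]000000…
10) q3 h=20  …000111[0]000000…
11) q3 h=21  …001111[0]000000…
12) q3 h=22  …011111[0]000000…
13) q3 h=23  …111111[0]000000…
14) q3 h=24  …111111[0]000000…
15) q3 h=25  …111111[0]000000…
16) q3 h=26  …111111[0]000000…
17) q3 h=27  …111111[0]000000…
18) q3 h=28  …111111[0]000000…
19) q3 h=29  …111111[0]000000…
20) q3 h=30  …111111[0]000000…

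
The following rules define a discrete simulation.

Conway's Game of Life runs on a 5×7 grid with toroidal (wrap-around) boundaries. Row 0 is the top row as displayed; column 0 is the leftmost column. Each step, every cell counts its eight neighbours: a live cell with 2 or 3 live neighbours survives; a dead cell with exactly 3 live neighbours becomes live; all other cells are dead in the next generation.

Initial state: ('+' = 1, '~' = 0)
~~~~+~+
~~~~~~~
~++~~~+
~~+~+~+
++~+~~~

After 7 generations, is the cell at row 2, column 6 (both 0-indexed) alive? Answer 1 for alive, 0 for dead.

t=0: ~~~~+~+
~~~~~~~
~++~~~+
~~+~+~+
++~+~~~
t=1: +~~~~~~
+~~~~+~
++++~+~
~~~~~++
+++++~+
t=2: ~~++++~
+~+~+~~
+++~~+~
~~~~~~~
~++++~~
t=3: ~~~~~+~
+~~~~~~
+~++~~+
+~~~+~~
~+~~~+~
t=4: ~~~~~~+
++~~~~~
+~~+~~+
+~++++~
~~~~+++
t=5: ~~~~~~+
~+~~~~~
~~~+~+~
+++~~~~
+~~~~~~
t=6: +~~~~~~
~~~~~~~
+~~~~~~
+++~~~+
+~~~~~+
t=7: +~~~~~+
~~~~~~~
+~~~~~+
~~~~~~~
~~~~~~~

1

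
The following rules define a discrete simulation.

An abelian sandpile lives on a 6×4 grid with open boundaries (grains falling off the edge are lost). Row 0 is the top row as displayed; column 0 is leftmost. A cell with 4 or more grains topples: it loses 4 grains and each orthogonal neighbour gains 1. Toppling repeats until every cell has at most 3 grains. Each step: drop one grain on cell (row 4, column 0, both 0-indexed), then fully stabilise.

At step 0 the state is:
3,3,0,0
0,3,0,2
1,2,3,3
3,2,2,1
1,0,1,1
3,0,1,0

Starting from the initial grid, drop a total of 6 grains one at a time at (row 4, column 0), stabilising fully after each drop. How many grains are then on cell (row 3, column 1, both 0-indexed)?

3

gen 0: 3,3,0,0
0,3,0,2
1,2,3,3
3,2,2,1
1,0,1,1
3,0,1,0
gen 1: 3,3,0,0
0,3,0,2
1,2,3,3
3,2,2,1
2,0,1,1
3,0,1,0
gen 2: 3,3,0,0
0,3,0,2
1,2,3,3
3,2,2,1
3,0,1,1
3,0,1,0
gen 3: 3,3,0,0
0,3,0,2
2,2,3,3
0,3,2,1
2,1,1,1
0,1,1,0
gen 4: 3,3,0,0
0,3,0,2
2,2,3,3
0,3,2,1
3,1,1,1
0,1,1,0
gen 5: 3,3,0,0
0,3,0,2
2,2,3,3
1,3,2,1
0,2,1,1
1,1,1,0
gen 6: 3,3,0,0
0,3,0,2
2,2,3,3
1,3,2,1
1,2,1,1
1,1,1,0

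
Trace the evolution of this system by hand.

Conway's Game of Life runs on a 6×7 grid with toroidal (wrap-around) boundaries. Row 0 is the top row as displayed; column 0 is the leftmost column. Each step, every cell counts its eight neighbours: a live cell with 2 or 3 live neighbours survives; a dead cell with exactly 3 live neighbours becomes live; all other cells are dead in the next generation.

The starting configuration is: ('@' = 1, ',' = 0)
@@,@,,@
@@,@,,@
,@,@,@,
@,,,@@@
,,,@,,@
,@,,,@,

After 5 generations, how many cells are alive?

10

[0] @@,@,,@
@@,@,,@
,@,@,@,
@,,,@@@
,,,@,,@
,@,,,@,
[1] ,,,,@@,
,,,@,@,
,@,@,,,
@,@@,,,
,,,,,,,
,@,,@@,
[2] ,,,@,,@
,,@@,@,
,@,@,,,
,@@@,,,
,@@@@,,
,,,,@@,
[3] ,,@@,,@
,,,@,,,
,@,,,,,
@,,,,,,
,@,,,@,
,,,,,@,
[4] ,,@@@,,
,,,@,,,
,,,,,,,
@@,,,,,
,,,,,,@
,,@,@@@
[5] ,,@,,,,
,,@@@,,
,,,,,,,
@,,,,,,
,@,,,,@
,,@,@,@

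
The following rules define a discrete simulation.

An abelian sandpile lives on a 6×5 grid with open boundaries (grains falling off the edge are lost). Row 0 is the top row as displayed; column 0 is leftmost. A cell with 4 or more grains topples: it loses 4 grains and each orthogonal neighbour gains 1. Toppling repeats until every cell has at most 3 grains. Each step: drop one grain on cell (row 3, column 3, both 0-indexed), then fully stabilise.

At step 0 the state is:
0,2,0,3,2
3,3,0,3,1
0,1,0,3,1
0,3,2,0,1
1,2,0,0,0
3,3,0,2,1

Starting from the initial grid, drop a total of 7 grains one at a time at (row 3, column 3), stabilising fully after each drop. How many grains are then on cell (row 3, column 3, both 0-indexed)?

1

gen 0: 0,2,0,3,2
3,3,0,3,1
0,1,0,3,1
0,3,2,0,1
1,2,0,0,0
3,3,0,2,1
gen 1: 0,2,0,3,2
3,3,0,3,1
0,1,0,3,1
0,3,2,1,1
1,2,0,0,0
3,3,0,2,1
gen 2: 0,2,0,3,2
3,3,0,3,1
0,1,0,3,1
0,3,2,2,1
1,2,0,0,0
3,3,0,2,1
gen 3: 0,2,0,3,2
3,3,0,3,1
0,1,0,3,1
0,3,2,3,1
1,2,0,0,0
3,3,0,2,1
gen 4: 0,2,1,0,3
3,3,1,1,2
0,1,1,1,2
0,3,3,1,2
1,2,0,1,0
3,3,0,2,1
gen 5: 0,2,1,0,3
3,3,1,1,2
0,1,1,1,2
0,3,3,2,2
1,2,0,1,0
3,3,0,2,1
gen 6: 0,2,1,0,3
3,3,1,1,2
0,1,1,1,2
0,3,3,3,2
1,2,0,1,0
3,3,0,2,1
gen 7: 0,2,1,0,3
3,3,1,1,2
0,2,2,2,2
1,0,1,1,3
1,3,1,2,0
3,3,0,2,1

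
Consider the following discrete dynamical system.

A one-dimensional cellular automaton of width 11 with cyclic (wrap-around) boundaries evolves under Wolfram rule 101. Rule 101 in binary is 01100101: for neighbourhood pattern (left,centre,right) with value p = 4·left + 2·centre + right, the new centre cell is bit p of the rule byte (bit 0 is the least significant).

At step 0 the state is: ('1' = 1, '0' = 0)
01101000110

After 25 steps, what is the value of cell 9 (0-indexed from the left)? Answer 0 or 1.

[0] 01101000110
[1] 00111010010
[2] 10001110010
[3] 10100010011
[4] 11101010000
[5] 00111110110
[6] 10000011010
[7] 10111001111
[8] 11001000000
[9] 01001011110
[10] 01001100010
[11] 01000101010
[12] 01010111110
[13] 01111000010
[14] 00001011010
[15] 11101101110
[16] 00110110011
[17] 00011010001
[18] 01001110101
[19] 11000011111
[20] 01011000000
[21] 01101011111
[22] 10111100001
[23] 11000101100
[24] 01010110100
[25] 01111011101

0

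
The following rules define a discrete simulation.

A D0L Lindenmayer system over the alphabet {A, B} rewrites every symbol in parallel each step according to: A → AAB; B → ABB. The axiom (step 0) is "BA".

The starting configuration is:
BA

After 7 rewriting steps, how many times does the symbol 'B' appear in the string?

[0] BA
[1] ABBAAB
[2] AABABBABBAABAABABB
[3] AABAABABBAABABBABBAABABBABBAABAABABBAABAABABBAABABBABB
[4] AABAABABBAABAABABBAABABBABBAABAABABBAABABBABBAABABBABBAABA…BABBAABAABABBAABAABABBAABABBABBAABAABABBAABABBABBAABABBABB  (len 162)
[5] AABAABABBAABAABABBAABABBABBAABAABABBAABAABABBAABABBABBAABA…BABBAABAABABBAABABBABBAABABBABBAABAABABBAABABBABBAABABBABB  (len 486)
[6] AABAABABBAABAABABBAABABBABBAABAABABBAABAABABBAABABBABBAABA…BABBAABAABABBAABABBABBAABABBABBAABAABABBAABABBABBAABABBABB  (len 1458)
[7] AABAABABBAABAABABBAABABBABBAABAABABBAABAABABBAABABBABBAABA…BABBAABAABABBAABABBABBAABABBABBAABAABABBAABABBABBAABABBABB  (len 4374)

2187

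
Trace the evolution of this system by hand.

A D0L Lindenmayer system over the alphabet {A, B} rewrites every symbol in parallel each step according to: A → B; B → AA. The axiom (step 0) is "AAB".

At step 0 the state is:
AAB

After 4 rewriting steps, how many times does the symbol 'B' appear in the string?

[0] AAB
[1] BBAA
[2] AAAABB
[3] BBBBAAAA
[4] AAAAAAAABBBB

4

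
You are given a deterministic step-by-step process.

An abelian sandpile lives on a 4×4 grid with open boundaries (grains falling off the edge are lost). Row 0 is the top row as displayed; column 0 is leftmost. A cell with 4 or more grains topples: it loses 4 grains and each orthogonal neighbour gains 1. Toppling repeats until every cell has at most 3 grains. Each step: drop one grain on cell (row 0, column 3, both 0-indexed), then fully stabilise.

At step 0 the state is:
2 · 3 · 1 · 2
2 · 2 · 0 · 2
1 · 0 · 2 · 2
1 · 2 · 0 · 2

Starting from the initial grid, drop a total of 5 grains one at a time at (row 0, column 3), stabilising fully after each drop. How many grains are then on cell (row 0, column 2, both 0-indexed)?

2

[0] 2 · 3 · 1 · 2
2 · 2 · 0 · 2
1 · 0 · 2 · 2
1 · 2 · 0 · 2
[1] 2 · 3 · 1 · 3
2 · 2 · 0 · 2
1 · 0 · 2 · 2
1 · 2 · 0 · 2
[2] 2 · 3 · 2 · 0
2 · 2 · 0 · 3
1 · 0 · 2 · 2
1 · 2 · 0 · 2
[3] 2 · 3 · 2 · 1
2 · 2 · 0 · 3
1 · 0 · 2 · 2
1 · 2 · 0 · 2
[4] 2 · 3 · 2 · 2
2 · 2 · 0 · 3
1 · 0 · 2 · 2
1 · 2 · 0 · 2
[5] 2 · 3 · 2 · 3
2 · 2 · 0 · 3
1 · 0 · 2 · 2
1 · 2 · 0 · 2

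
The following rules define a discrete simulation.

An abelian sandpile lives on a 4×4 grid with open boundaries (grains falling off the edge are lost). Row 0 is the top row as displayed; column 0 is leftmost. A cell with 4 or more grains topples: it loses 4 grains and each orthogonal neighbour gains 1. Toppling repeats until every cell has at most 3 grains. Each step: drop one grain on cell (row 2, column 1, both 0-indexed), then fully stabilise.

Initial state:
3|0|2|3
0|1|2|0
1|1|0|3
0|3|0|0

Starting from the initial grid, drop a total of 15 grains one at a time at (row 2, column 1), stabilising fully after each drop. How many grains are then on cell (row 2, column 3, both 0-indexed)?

[0] 3|0|2|3
0|1|2|0
1|1|0|3
0|3|0|0
[1] 3|0|2|3
0|1|2|0
1|2|0|3
0|3|0|0
[2] 3|0|2|3
0|1|2|0
1|3|0|3
0|3|0|0
[3] 3|0|2|3
0|2|2|0
2|1|1|3
1|0|1|0
[4] 3|0|2|3
0|2|2|0
2|2|1|3
1|0|1|0
[5] 3|0|2|3
0|2|2|0
2|3|1|3
1|0|1|0
[6] 3|0|2|3
0|3|2|0
3|0|2|3
1|1|1|0
[7] 3|0|2|3
0|3|2|0
3|1|2|3
1|1|1|0
[8] 3|0|2|3
0|3|2|0
3|2|2|3
1|1|1|0
[9] 3|0|2|3
0|3|2|0
3|3|2|3
1|1|1|0
[10] 3|1|2|3
2|0|3|0
0|2|3|3
2|2|1|0
[11] 3|1|2|3
2|0|3|0
0|3|3|3
2|2|1|0
[12] 3|1|3|3
2|2|0|2
1|1|2|0
2|3|2|1
[13] 3|1|3|3
2|2|0|2
1|2|2|0
2|3|2|1
[14] 3|1|3|3
2|2|0|2
1|3|2|0
2|3|2|1
[15] 3|1|3|3
2|3|0|2
2|1|3|0
3|0|3|1

0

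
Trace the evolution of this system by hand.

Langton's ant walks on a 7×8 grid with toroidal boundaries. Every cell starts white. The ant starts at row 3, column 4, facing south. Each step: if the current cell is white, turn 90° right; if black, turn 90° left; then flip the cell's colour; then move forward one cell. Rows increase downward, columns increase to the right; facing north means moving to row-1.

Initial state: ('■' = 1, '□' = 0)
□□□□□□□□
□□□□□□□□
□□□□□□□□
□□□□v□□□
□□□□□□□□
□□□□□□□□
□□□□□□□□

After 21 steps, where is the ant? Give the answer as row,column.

gen 0: □□□□□□□□
□□□□□□□□
□□□□□□□□
□□□□v□□□
□□□□□□□□
□□□□□□□□
□□□□□□□□
gen 1: □□□□□□□□
□□□□□□□□
□□□□□□□□
□□□<■□□□
□□□□□□□□
□□□□□□□□
□□□□□□□□
gen 2: □□□□□□□□
□□□□□□□□
□□□^□□□□
□□□■■□□□
□□□□□□□□
□□□□□□□□
□□□□□□□□
gen 3: □□□□□□□□
□□□□□□□□
□□□■>□□□
□□□■■□□□
□□□□□□□□
□□□□□□□□
□□□□□□□□
gen 4: □□□□□□□□
□□□□□□□□
□□□■■□□□
□□□■v□□□
□□□□□□□□
□□□□□□□□
□□□□□□□□
gen 5: □□□□□□□□
□□□□□□□□
□□□■■□□□
□□□■□>□□
□□□□□□□□
□□□□□□□□
□□□□□□□□
gen 6: □□□□□□□□
□□□□□□□□
□□□■■□□□
□□□■□■□□
□□□□□v□□
□□□□□□□□
□□□□□□□□
gen 7: □□□□□□□□
□□□□□□□□
□□□■■□□□
□□□■□■□□
□□□□<■□□
□□□□□□□□
□□□□□□□□
gen 8: □□□□□□□□
□□□□□□□□
□□□■■□□□
□□□■^■□□
□□□□■■□□
□□□□□□□□
□□□□□□□□
gen 9: □□□□□□□□
□□□□□□□□
□□□■■□□□
□□□■■>□□
□□□□■■□□
□□□□□□□□
□□□□□□□□
gen 10: □□□□□□□□
□□□□□□□□
□□□■■^□□
□□□■■□□□
□□□□■■□□
□□□□□□□□
□□□□□□□□
gen 11: □□□□□□□□
□□□□□□□□
□□□■■■>□
□□□■■□□□
□□□□■■□□
□□□□□□□□
□□□□□□□□
gen 12: □□□□□□□□
□□□□□□□□
□□□■■■■□
□□□■■□v□
□□□□■■□□
□□□□□□□□
□□□□□□□□
gen 13: □□□□□□□□
□□□□□□□□
□□□■■■■□
□□□■■<■□
□□□□■■□□
□□□□□□□□
□□□□□□□□
gen 14: □□□□□□□□
□□□□□□□□
□□□■■^■□
□□□■■■■□
□□□□■■□□
□□□□□□□□
□□□□□□□□
gen 15: □□□□□□□□
□□□□□□□□
□□□■<□■□
□□□■■■■□
□□□□■■□□
□□□□□□□□
□□□□□□□□
gen 16: □□□□□□□□
□□□□□□□□
□□□■□□■□
□□□■v■■□
□□□□■■□□
□□□□□□□□
□□□□□□□□
gen 17: □□□□□□□□
□□□□□□□□
□□□■□□■□
□□□■□>■□
□□□□■■□□
□□□□□□□□
□□□□□□□□
gen 18: □□□□□□□□
□□□□□□□□
□□□■□^■□
□□□■□□■□
□□□□■■□□
□□□□□□□□
□□□□□□□□
gen 19: □□□□□□□□
□□□□□□□□
□□□■□■>□
□□□■□□■□
□□□□■■□□
□□□□□□□□
□□□□□□□□
gen 20: □□□□□□□□
□□□□□□^□
□□□■□■□□
□□□■□□■□
□□□□■■□□
□□□□□□□□
□□□□□□□□
gen 21: □□□□□□□□
□□□□□□■>
□□□■□■□□
□□□■□□■□
□□□□■■□□
□□□□□□□□
□□□□□□□□

1,7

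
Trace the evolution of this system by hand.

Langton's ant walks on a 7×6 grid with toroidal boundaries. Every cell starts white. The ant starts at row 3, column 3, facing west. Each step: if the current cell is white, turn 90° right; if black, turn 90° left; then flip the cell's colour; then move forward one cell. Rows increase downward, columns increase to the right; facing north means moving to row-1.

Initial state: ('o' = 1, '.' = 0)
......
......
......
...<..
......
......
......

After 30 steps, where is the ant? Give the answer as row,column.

[0] ......
......
......
...<..
......
......
......
[1] ......
......
...^..
...o..
......
......
......
[2] ......
......
...o>.
...o..
......
......
......
[3] ......
......
...oo.
...ov.
......
......
......
[4] ......
......
...oo.
...<o.
......
......
......
[5] ......
......
...oo.
....o.
...v..
......
......
[6] ......
......
...oo.
....o.
..<o..
......
......
[7] ......
......
...oo.
..^.o.
..oo..
......
......
[8] ......
......
...oo.
..o>o.
..oo..
......
......
[9] ......
......
...oo.
..ooo.
..ov..
......
......
[10] ......
......
...oo.
..ooo.
..o.>.
......
......
[11] ......
......
...oo.
..ooo.
..o.o.
....v.
......
[12] ......
......
...oo.
..ooo.
..o.o.
...<o.
......
[13] ......
......
...oo.
..ooo.
..o^o.
...oo.
......
[14] ......
......
...oo.
..ooo.
..oo>.
...oo.
......
[15] ......
......
...oo.
..oo^.
..oo..
...oo.
......
[16] ......
......
...oo.
..o<..
..oo..
...oo.
......
[17] ......
......
...oo.
..o...
..ov..
...oo.
......
[18] ......
......
...oo.
..o...
..o.>.
...oo.
......
[19] ......
......
...oo.
..o...
..o.o.
...ov.
......
[20] ......
......
...oo.
..o...
..o.o.
...o.>
......
[21] ......
......
...oo.
..o...
..o.o.
...o.o
.....v
[22] ......
......
...oo.
..o...
..o.o.
...o.o
....<o
[23] ......
......
...oo.
..o...
..o.o.
...o^o
....oo
[24] ......
......
...oo.
..o...
..o.o.
...oo>
....oo
[25] ......
......
...oo.
..o...
..o.o^
...oo.
....oo
[26] ......
......
...oo.
..o...
>.o.oo
...oo.
....oo
[27] ......
......
...oo.
..o...
o.o.oo
v..oo.
....oo
[28] ......
......
...oo.
..o...
o.o.oo
o..oo<
....oo
[29] ......
......
...oo.
..o...
o.o.o^
o..ooo
....oo
[30] ......
......
...oo.
..o...
o.o.<.
o..ooo
....oo

4,4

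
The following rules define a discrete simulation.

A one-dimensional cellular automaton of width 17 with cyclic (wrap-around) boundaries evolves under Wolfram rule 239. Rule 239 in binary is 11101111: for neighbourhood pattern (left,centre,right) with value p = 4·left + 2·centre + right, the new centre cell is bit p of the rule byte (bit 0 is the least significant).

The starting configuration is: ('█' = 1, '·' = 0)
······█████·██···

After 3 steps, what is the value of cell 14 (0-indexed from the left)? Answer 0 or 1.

t=0: ······█████·██···
t=1: ██████████████·██
t=2: █████████████████
t=3: █████████████████

1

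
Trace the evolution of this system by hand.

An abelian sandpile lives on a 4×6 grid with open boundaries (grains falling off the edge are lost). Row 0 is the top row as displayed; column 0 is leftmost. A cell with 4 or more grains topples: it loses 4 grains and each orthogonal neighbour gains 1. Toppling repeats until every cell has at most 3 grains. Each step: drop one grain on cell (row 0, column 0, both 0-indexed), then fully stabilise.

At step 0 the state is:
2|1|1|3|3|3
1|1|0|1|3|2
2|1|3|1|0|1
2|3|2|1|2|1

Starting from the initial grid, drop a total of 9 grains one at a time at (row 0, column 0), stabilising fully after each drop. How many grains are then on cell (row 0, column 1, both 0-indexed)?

3

t=0: 2|1|1|3|3|3
1|1|0|1|3|2
2|1|3|1|0|1
2|3|2|1|2|1
t=1: 3|1|1|3|3|3
1|1|0|1|3|2
2|1|3|1|0|1
2|3|2|1|2|1
t=2: 0|2|1|3|3|3
2|1|0|1|3|2
2|1|3|1|0|1
2|3|2|1|2|1
t=3: 1|2|1|3|3|3
2|1|0|1|3|2
2|1|3|1|0|1
2|3|2|1|2|1
t=4: 2|2|1|3|3|3
2|1|0|1|3|2
2|1|3|1|0|1
2|3|2|1|2|1
t=5: 3|2|1|3|3|3
2|1|0|1|3|2
2|1|3|1|0|1
2|3|2|1|2|1
t=6: 0|3|1|3|3|3
3|1|0|1|3|2
2|1|3|1|0|1
2|3|2|1|2|1
t=7: 1|3|1|3|3|3
3|1|0|1|3|2
2|1|3|1|0|1
2|3|2|1|2|1
t=8: 2|3|1|3|3|3
3|1|0|1|3|2
2|1|3|1|0|1
2|3|2|1|2|1
t=9: 3|3|1|3|3|3
3|1|0|1|3|2
2|1|3|1|0|1
2|3|2|1|2|1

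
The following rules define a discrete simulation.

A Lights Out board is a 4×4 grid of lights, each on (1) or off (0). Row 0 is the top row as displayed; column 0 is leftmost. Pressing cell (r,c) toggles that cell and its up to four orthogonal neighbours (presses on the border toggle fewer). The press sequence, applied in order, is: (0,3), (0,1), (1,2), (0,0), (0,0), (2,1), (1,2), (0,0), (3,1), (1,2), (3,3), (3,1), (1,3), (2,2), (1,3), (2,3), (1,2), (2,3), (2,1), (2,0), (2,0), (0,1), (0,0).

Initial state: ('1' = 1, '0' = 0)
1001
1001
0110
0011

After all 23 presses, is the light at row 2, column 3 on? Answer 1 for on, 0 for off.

0

step 0: 1001
1001
0110
0011
step 1: 1010
1000
0110
0011
step 2: 0100
1100
0110
0011
step 3: 0110
1011
0100
0011
step 4: 1010
0011
0100
0011
step 5: 0110
1011
0100
0011
step 6: 0110
1111
1010
0111
step 7: 0100
1000
1000
0111
step 8: 1000
0000
1000
0111
step 9: 1000
0000
1100
1001
step 10: 1010
0111
1110
1001
step 11: 1010
0111
1111
1010
step 12: 1010
0111
1011
0100
step 13: 1011
0100
1010
0100
step 14: 1011
0110
1101
0110
step 15: 1010
0101
1100
0110
step 16: 1010
0100
1111
0111
step 17: 1000
0011
1101
0111
step 18: 1000
0010
1110
0110
step 19: 1000
0110
0000
0010
step 20: 1000
1110
1100
1010
step 21: 1000
0110
0000
0010
step 22: 0110
0010
0000
0010
step 23: 1010
1010
0000
0010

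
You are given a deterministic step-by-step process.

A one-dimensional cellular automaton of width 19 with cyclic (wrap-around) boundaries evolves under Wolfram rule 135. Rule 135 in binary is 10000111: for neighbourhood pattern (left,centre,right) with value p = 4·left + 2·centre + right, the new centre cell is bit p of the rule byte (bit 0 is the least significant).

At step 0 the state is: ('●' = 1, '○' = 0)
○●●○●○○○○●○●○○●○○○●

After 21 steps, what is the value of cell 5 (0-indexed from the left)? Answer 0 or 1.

1

0) ○●●○●○○○○●○●○○●○○○●
1) ○○○○●○●●●●○●○●●○●●●
2) ○●●●●○○●●○○●○○○○○●○
3) ●○●●○○●○○○●●○●●●●●○
4) ●○○○○●●○●●○○○○●●●○○
5) ●○●●●○○○○○○●●●○●○○●
6) ○○○●○○●●●●●○●○○●○●○
7) ●●●●○●○●●●○○●○●●○●○
8) ○●●○○●○○●○○●●○○○○●○
9) ●○○○●●○●●○●○○○●●●●○
10) ●○●●○○○○○○●○●●○●●○○
11) ●○○○○●●●●●●○○○○○○○●
12) ○○●●●○●●●●○○●●●●●●○
13) ●●○●○○○●●○○●○●●●●○○
14) ○○○●○●●○○○●●○○●●○○●
15) ○●●●○○○○●●○○○●○○○●●
16) ○○●○○●●●○○○●●●○●●○○
17) ●●●○●○●○○●●○●○○○○○●
18) ●●○○●○●○●○○○●○●●●●○
19) ○○○●●○●○●○●●●○○●●○○
20) ●●●○○○●○●○○●○○●○○○●
21) ●●○○●●●○●○●●○●●○●●○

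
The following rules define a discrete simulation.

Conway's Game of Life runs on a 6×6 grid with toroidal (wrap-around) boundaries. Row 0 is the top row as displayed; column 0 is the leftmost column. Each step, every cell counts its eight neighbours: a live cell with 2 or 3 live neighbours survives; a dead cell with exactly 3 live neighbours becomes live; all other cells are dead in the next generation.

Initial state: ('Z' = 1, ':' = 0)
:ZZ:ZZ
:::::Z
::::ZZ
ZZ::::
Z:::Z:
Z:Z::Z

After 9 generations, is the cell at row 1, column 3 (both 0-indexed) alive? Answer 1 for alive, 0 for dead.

0) :ZZ:ZZ
:::::Z
::::ZZ
ZZ::::
Z:::Z:
Z:Z::Z
1) :ZZZZ:
:::Z::
::::ZZ
ZZ::Z:
::::::
::Z:::
2) :Z::Z:
:::::Z
Z::ZZZ
Z:::Z:
:Z::::
:ZZ:::
3) ZZZ:::
:::Z::
Z::Z::
ZZ:ZZ:
ZZZ:::
ZZZ:::
4) Z::Z::
Z::Z::
ZZ:Z:Z
:::ZZ:
::::::
:::Z:Z
5) Z:ZZ:Z
:::Z::
ZZ:Z:Z
Z:ZZZZ
:::Z::
::::Z:
6) ::ZZ:Z
:::Z::
:Z::::
::::::
::Z:::
::Z:ZZ
7) ::Z::Z
:::ZZ:
::::::
::::::
:::Z::
:ZZ:ZZ
8) ZZZ::Z
:::ZZ:
::::::
::::::
::ZZZ:
ZZZ:ZZ
9) ::::::
ZZZZZZ
::::::
:::Z::
Z:Z:Z:
::::::

1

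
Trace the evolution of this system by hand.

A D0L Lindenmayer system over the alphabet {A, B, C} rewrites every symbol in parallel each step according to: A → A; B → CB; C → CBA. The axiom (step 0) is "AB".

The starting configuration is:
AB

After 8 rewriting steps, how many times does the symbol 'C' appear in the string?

128

gen 0: AB
gen 1: ACB
gen 2: ACBACB
gen 3: ACBACBACBACB
gen 4: ACBACBACBACBACBACBACBACB
gen 5: ACBACBACBACBACBACBACBACBACBACBACBACBACBACBACBACB
gen 6: ACBACBACBACBACBACBACBACBACBACBACBACBACBACBACBACBACBACBACBACBACBACBACBACBACBACBACBACBACBACBACBACB
gen 7: ACBACBACBACBACBACBACBACBACBACBACBACBACBACBACBACBACBACBACBA…BACBACBACBACBACBACBACBACBACBACBACBACBACBACBACBACBACBACBACB  (len 192)
gen 8: ACBACBACBACBACBACBACBACBACBACBACBACBACBACBACBACBACBACBACBA…BACBACBACBACBACBACBACBACBACBACBACBACBACBACBACBACBACBACBACB  (len 384)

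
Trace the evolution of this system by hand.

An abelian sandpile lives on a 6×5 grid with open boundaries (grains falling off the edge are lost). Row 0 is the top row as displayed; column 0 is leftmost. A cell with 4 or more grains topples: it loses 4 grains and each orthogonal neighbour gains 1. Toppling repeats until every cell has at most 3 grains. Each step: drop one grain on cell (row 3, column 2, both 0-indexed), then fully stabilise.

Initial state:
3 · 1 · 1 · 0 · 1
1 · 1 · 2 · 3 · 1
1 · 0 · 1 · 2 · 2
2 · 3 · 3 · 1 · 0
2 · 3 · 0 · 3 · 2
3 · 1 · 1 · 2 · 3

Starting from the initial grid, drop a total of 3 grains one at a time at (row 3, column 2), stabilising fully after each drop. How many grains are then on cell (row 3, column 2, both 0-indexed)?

3

gen 0: 3 · 1 · 1 · 0 · 1
1 · 1 · 2 · 3 · 1
1 · 0 · 1 · 2 · 2
2 · 3 · 3 · 1 · 0
2 · 3 · 0 · 3 · 2
3 · 1 · 1 · 2 · 3
gen 1: 3 · 1 · 1 · 0 · 1
1 · 1 · 2 · 3 · 1
1 · 1 · 2 · 2 · 2
3 · 1 · 1 · 2 · 0
3 · 0 · 2 · 3 · 2
3 · 2 · 1 · 2 · 3
gen 2: 3 · 1 · 1 · 0 · 1
1 · 1 · 2 · 3 · 1
1 · 1 · 2 · 2 · 2
3 · 1 · 2 · 2 · 0
3 · 0 · 2 · 3 · 2
3 · 2 · 1 · 2 · 3
gen 3: 3 · 1 · 1 · 0 · 1
1 · 1 · 2 · 3 · 1
1 · 1 · 2 · 2 · 2
3 · 1 · 3 · 2 · 0
3 · 0 · 2 · 3 · 2
3 · 2 · 1 · 2 · 3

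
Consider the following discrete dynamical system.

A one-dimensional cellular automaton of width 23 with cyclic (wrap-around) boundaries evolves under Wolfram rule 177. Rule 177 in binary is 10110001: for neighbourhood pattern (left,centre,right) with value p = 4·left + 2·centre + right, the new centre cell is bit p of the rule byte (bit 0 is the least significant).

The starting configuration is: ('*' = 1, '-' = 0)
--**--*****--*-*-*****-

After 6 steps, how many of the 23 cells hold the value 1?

k=0  --**--*****--*-*-*****-
k=1  *---*--***-*--*-*-***-*
k=2  -**--*--*-*-*--*-*-*-*-
k=3  ---*--*--*-*-*--*-*-*-*
k=4  **--*--*--*-*-*--*-*-*-
k=5  --*--*--*--*-*-*--*-*-*
k=6  *--*--*--*--*-*-*--*-*-

9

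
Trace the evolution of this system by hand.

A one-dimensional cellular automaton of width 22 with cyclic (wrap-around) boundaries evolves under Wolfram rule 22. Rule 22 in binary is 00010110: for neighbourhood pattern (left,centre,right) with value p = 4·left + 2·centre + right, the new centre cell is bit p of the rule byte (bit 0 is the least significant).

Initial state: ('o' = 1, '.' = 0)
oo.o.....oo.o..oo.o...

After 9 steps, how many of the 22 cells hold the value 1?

11

step 0: oo.o.....oo.o..oo.o...
step 1: ...oo...o...ooo...oo.o
step 2: o.o..o.ooo.o...o.o...o
step 3: ..oooo.....oo.oo.oo.o.
step 4: .o....o...o.........oo
step 5: .oo..ooo.ooo.......o..
step 6: o..oo.......o.....ooo.
step 7: ooo..o.....ooo...o....
step 8: ...oooo...o...o.ooo..o
step 9: o.o....o.ooo.oo....ooo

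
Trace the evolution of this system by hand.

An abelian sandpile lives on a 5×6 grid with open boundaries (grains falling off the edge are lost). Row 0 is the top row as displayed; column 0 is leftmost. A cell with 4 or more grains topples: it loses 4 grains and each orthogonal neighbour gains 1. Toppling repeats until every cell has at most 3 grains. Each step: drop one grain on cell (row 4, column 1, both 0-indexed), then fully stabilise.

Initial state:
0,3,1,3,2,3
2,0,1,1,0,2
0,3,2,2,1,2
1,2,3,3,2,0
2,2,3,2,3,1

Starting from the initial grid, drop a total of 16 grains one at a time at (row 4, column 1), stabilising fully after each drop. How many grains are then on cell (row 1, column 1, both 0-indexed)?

step 0: 0,3,1,3,2,3
2,0,1,1,0,2
0,3,2,2,1,2
1,2,3,3,2,0
2,2,3,2,3,1
step 1: 0,3,1,3,2,3
2,0,1,1,0,2
0,3,2,2,1,2
1,2,3,3,2,0
2,3,3,2,3,1
step 2: 0,3,1,3,2,3
2,1,2,2,0,2
1,1,1,0,3,2
2,1,3,3,0,1
3,2,2,1,1,2
step 3: 0,3,1,3,2,3
2,1,2,2,0,2
1,1,1,0,3,2
2,1,3,3,0,1
3,3,2,1,1,2
step 4: 0,3,1,3,2,3
2,1,2,2,0,2
1,1,1,0,3,2
3,2,3,3,0,1
0,1,3,1,1,2
step 5: 0,3,1,3,2,3
2,1,2,2,0,2
1,1,1,0,3,2
3,2,3,3,0,1
0,2,3,1,1,2
step 6: 0,3,1,3,2,3
2,1,2,2,0,2
1,1,1,0,3,2
3,2,3,3,0,1
0,3,3,1,1,2
step 7: 0,3,1,3,2,3
2,1,2,2,0,2
2,2,2,1,3,2
0,1,2,0,1,1
2,2,1,3,1,2
step 8: 0,3,1,3,2,3
2,1,2,2,0,2
2,2,2,1,3,2
0,1,2,0,1,1
2,3,1,3,1,2
step 9: 0,3,1,3,2,3
2,1,2,2,0,2
2,2,2,1,3,2
0,2,2,0,1,1
3,0,2,3,1,2
step 10: 0,3,1,3,2,3
2,1,2,2,0,2
2,2,2,1,3,2
0,2,2,0,1,1
3,1,2,3,1,2
step 11: 0,3,1,3,2,3
2,1,2,2,0,2
2,2,2,1,3,2
0,2,2,0,1,1
3,2,2,3,1,2
step 12: 0,3,1,3,2,3
2,1,2,2,0,2
2,2,2,1,3,2
0,2,2,0,1,1
3,3,2,3,1,2
step 13: 0,3,1,3,2,3
2,1,2,2,0,2
2,2,2,1,3,2
1,3,2,0,1,1
0,1,3,3,1,2
step 14: 0,3,1,3,2,3
2,1,2,2,0,2
2,2,2,1,3,2
1,3,2,0,1,1
0,2,3,3,1,2
step 15: 0,3,1,3,2,3
2,1,2,2,0,2
2,2,2,1,3,2
1,3,2,0,1,1
0,3,3,3,1,2
step 16: 0,3,1,3,2,3
2,1,2,2,0,2
2,3,3,1,3,2
2,1,0,2,1,1
1,2,2,0,2,2

1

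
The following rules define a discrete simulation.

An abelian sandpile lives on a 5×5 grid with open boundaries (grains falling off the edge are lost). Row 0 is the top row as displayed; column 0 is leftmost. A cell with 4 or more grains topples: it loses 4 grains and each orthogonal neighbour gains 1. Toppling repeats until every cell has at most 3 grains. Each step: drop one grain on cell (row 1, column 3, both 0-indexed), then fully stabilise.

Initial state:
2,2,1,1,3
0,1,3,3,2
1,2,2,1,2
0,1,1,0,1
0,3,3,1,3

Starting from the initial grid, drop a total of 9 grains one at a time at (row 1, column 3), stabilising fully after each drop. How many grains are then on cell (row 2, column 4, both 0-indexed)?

k=0  2,2,1,1,3
0,1,3,3,2
1,2,2,1,2
0,1,1,0,1
0,3,3,1,3
k=1  2,2,2,2,3
0,2,0,1,3
1,2,3,2,2
0,1,1,0,1
0,3,3,1,3
k=2  2,2,2,2,3
0,2,0,2,3
1,2,3,2,2
0,1,1,0,1
0,3,3,1,3
k=3  2,2,2,2,3
0,2,0,3,3
1,2,3,2,2
0,1,1,0,1
0,3,3,1,3
k=4  2,2,3,0,1
0,2,1,2,1
1,2,3,3,3
0,1,1,0,1
0,3,3,1,3
k=5  2,2,3,0,1
0,2,1,3,1
1,2,3,3,3
0,1,1,0,1
0,3,3,1,3
k=6  2,2,3,1,1
0,2,3,1,3
1,3,0,2,0
0,1,2,1,2
0,3,3,1,3
k=7  2,2,3,1,1
0,2,3,2,3
1,3,0,2,0
0,1,2,1,2
0,3,3,1,3
k=8  2,2,3,1,1
0,2,3,3,3
1,3,0,2,0
0,1,2,1,2
0,3,3,1,3
k=9  2,3,0,3,2
0,3,1,2,0
1,3,1,3,1
0,1,2,1,2
0,3,3,1,3

1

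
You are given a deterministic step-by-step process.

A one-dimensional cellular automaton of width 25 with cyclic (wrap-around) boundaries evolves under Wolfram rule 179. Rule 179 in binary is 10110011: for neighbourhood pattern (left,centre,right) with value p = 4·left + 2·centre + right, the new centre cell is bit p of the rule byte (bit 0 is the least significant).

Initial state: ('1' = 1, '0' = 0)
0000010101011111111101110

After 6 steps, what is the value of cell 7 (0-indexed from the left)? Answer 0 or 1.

gen 0: 0000010101011111111101110
gen 1: 1111101010101111111010101
gen 2: 1111010101010111110101010
gen 3: 0110101010101011101010101
gen 4: 1001010101010101010101010
gen 5: 0110101010101010101010101
gen 6: 1001010101010101010101010

1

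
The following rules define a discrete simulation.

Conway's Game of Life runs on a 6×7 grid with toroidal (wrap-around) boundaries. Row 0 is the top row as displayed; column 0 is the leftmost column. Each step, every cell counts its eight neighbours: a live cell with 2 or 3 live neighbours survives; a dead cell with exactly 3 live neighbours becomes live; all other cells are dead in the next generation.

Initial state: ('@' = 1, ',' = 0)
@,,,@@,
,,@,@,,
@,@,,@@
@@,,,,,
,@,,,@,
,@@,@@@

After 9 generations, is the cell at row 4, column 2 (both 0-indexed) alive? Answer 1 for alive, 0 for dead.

gen 0: @,,,@@,
,,@,@,,
@,@,,@@
@@,,,,,
,@,,,@,
,@@,@@@
gen 1: @,@,,,,
@,,,@,,
@,@@,@@
,,@,,@,
,,,,@@,
,@@@,,,
gen 2: @,@,,,,
@,@,@@,
@,@@,@,
,@@,,,,
,@,,@@,
,@@@@,,
gen 3: @,,,,@@
@,@,@@,
@,,,,@,
@,,,,@@
@,,,@@,
@,,,@@,
gen 4: @,,@,,,
@,,,@,,
@,,,,,,
@@,,,,,
@@,,,,,
@@,,,,,
gen 5: @,,,,,@
@@,,,,@
@,,,,,@
,,,,,,@
,,@,,,@
,,@,,,@
gen 6: ,,,,,@,
,@,,,@,
,@,,,@,
,,,,,@@
@,,,,@@
,@,,,@@
gen 7: @,,,@@,
,,,,@@@
@,,,@@,
,,,,@,,
,,,,@,,
,,,,@,,
gen 8: ,,,@,,,
@,,@,,,
,,,@,,,
,,,@@,,
,,,@@@,
,,,@@,,
gen 9: ,,@@,,,
,,@@@,,
,,@@,,,
,,@,,@,
,,@,,@,
,,@,,@,

1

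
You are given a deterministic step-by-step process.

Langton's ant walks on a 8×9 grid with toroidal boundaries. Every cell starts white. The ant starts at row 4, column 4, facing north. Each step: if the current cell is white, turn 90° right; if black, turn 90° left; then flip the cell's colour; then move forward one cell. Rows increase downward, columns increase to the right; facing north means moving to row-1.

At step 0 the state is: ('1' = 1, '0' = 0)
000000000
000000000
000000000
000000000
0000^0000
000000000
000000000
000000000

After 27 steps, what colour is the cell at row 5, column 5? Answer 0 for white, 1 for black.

1

gen 0: 000000000
000000000
000000000
000000000
0000^0000
000000000
000000000
000000000
gen 1: 000000000
000000000
000000000
000000000
00001>000
000000000
000000000
000000000
gen 2: 000000000
000000000
000000000
000000000
000011000
00000v000
000000000
000000000
gen 3: 000000000
000000000
000000000
000000000
000011000
0000<1000
000000000
000000000
gen 4: 000000000
000000000
000000000
000000000
0000^1000
000011000
000000000
000000000
gen 5: 000000000
000000000
000000000
000000000
000<01000
000011000
000000000
000000000
gen 6: 000000000
000000000
000000000
000^00000
000101000
000011000
000000000
000000000
gen 7: 000000000
000000000
000000000
0001>0000
000101000
000011000
000000000
000000000
gen 8: 000000000
000000000
000000000
000110000
0001v1000
000011000
000000000
000000000
gen 9: 000000000
000000000
000000000
000110000
000<11000
000011000
000000000
000000000
gen 10: 000000000
000000000
000000000
000110000
000011000
000v11000
000000000
000000000
gen 11: 000000000
000000000
000000000
000110000
000011000
00<111000
000000000
000000000
gen 12: 000000000
000000000
000000000
000110000
00^011000
001111000
000000000
000000000
gen 13: 000000000
000000000
000000000
000110000
001>11000
001111000
000000000
000000000
gen 14: 000000000
000000000
000000000
000110000
001111000
001v11000
000000000
000000000
gen 15: 000000000
000000000
000000000
000110000
001111000
0010>1000
000000000
000000000
gen 16: 000000000
000000000
000000000
000110000
0011^1000
001001000
000000000
000000000
gen 17: 000000000
000000000
000000000
000110000
001<01000
001001000
000000000
000000000
gen 18: 000000000
000000000
000000000
000110000
001001000
001v01000
000000000
000000000
gen 19: 000000000
000000000
000000000
000110000
001001000
00<101000
000000000
000000000
gen 20: 000000000
000000000
000000000
000110000
001001000
000101000
00v000000
000000000
gen 21: 000000000
000000000
000000000
000110000
001001000
000101000
0<1000000
000000000
gen 22: 000000000
000000000
000000000
000110000
001001000
0^0101000
011000000
000000000
gen 23: 000000000
000000000
000000000
000110000
001001000
01>101000
011000000
000000000
gen 24: 000000000
000000000
000000000
000110000
001001000
011101000
01v000000
000000000
gen 25: 000000000
000000000
000000000
000110000
001001000
011101000
010>00000
000000000
gen 26: 000000000
000000000
000000000
000110000
001001000
011101000
010100000
000v00000
gen 27: 000000000
000000000
000000000
000110000
001001000
011101000
010100000
00<100000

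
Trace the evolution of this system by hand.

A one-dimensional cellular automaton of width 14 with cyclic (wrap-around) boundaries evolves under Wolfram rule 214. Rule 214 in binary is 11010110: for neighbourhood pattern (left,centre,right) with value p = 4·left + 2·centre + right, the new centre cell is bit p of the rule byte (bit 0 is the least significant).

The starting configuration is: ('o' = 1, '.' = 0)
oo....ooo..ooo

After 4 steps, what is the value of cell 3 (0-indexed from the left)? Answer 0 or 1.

1

step 0: oo....ooo..ooo
step 1: ooo..o.oooo.oo
step 2: oooooo..ooo..o
step 3: oooooooo.oooo.
step 4: .ooooooo..ooo.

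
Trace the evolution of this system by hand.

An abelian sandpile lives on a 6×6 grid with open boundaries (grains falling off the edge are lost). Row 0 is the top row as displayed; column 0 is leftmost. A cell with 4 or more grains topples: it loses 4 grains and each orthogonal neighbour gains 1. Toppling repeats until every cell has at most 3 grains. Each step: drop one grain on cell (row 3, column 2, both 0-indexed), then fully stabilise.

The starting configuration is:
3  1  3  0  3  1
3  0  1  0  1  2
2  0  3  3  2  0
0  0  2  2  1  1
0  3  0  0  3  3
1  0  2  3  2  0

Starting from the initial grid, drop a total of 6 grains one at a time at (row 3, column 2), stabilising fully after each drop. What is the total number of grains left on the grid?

[0] 3  1  3  0  3  1
3  0  1  0  1  2
2  0  3  3  2  0
0  0  2  2  1  1
0  3  0  0  3  3
1  0  2  3  2  0
[1] 3  1  3  0  3  1
3  0  1  0  1  2
2  0  3  3  2  0
0  0  3  2  1  1
0  3  0  0  3  3
1  0  2  3  2  0
[2] 3  1  3  0  3  1
3  0  2  1  1  2
2  1  1  1  3  0
0  1  2  0  2  1
0  3  1  1  3  3
1  0  2  3  2  0
[3] 3  1  3  0  3  1
3  0  2  1  1  2
2  1  1  1  3  0
0  1  3  0  2  1
0  3  1  1  3  3
1  0  2  3  2  0
[4] 3  1  3  0  3  1
3  0  2  1  1  2
2  1  2  1  3  0
0  2  0  1  2  1
0  3  2  1  3  3
1  0  2  3  2  0
[5] 3  1  3  0  3  1
3  0  2  1  1  2
2  1  2  1  3  0
0  2  1  1  2  1
0  3  2  1  3  3
1  0  2  3  2  0
[6] 3  1  3  0  3  1
3  0  2  1  1  2
2  1  2  1  3  0
0  2  2  1  2  1
0  3  2  1  3  3
1  0  2  3  2  0

57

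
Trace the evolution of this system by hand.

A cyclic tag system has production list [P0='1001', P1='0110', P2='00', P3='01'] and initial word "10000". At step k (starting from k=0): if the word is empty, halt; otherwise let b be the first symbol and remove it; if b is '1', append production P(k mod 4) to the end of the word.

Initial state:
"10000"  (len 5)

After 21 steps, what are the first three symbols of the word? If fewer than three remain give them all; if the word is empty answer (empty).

[0] "10000"  (len 5)
[1] "00001001"  (len 8)
[2] "0001001"  (len 7)
[3] "001001"  (len 6)
[4] "01001"  (len 5)
[5] "1001"  (len 4)
[6] "0010110"  (len 7)
[7] "010110"  (len 6)
[8] "10110"  (len 5)
[9] "01101001"  (len 8)
[10] "1101001"  (len 7)
[11] "10100100"  (len 8)
[12] "010010001"  (len 9)
[13] "10010001"  (len 8)
[14] "00100010110"  (len 11)
[15] "0100010110"  (len 10)
[16] "100010110"  (len 9)
[17] "000101101001"  (len 12)
[18] "00101101001"  (len 11)
[19] "0101101001"  (len 10)
[20] "101101001"  (len 9)
[21] "011010011001"  (len 12)

011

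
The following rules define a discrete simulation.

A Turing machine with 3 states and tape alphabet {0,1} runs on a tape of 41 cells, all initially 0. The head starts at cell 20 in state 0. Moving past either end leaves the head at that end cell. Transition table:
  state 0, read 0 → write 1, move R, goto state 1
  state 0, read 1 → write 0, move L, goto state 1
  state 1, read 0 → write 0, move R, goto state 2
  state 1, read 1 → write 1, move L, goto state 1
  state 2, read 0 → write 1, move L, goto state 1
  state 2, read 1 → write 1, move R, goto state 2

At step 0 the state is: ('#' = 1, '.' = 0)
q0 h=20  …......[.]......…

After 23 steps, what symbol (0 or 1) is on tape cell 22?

1

t=0: q0 h=20  …......[.]......…
t=1: q1 h=21  ….....#[.]......…
t=2: q2 h=22  …....#.[.]......…
t=3: q1 h=21  ….....#[.]#.....…
t=4: q2 h=22  …....#.[#]......…
t=5: q2 h=23  …...#.#[.]......…
t=6: q1 h=22  …....#.[#]#.....…
t=7: q1 h=21  ….....#[.]##....…
t=8: q2 h=22  …....#.[#]#.....…
t=9: q2 h=23  …...#.#[#]......…
t=10: q2 h=24  …..#.##[.]......…
t=11: q1 h=23  …...#.#[#]#.....…
t=12: q1 h=22  …....#.[#]##....…
t=13: q1 h=21  ….....#[.]###...…
t=14: q2 h=22  …....#.[#]##....…
t=15: q2 h=23  …...#.#[#]#.....…
t=16: q2 h=24  …..#.##[#]......…
t=17: q2 h=25  ….#.###[.]......…
t=18: q1 h=24  …..#.##[#]#.....…
t=19: q1 h=23  …...#.#[#]##....…
t=20: q1 h=22  …....#.[#]###...…
t=21: q1 h=21  ….....#[.]####..…
t=22: q2 h=22  …....#.[#]###...…
t=23: q2 h=23  …...#.#[#]##....…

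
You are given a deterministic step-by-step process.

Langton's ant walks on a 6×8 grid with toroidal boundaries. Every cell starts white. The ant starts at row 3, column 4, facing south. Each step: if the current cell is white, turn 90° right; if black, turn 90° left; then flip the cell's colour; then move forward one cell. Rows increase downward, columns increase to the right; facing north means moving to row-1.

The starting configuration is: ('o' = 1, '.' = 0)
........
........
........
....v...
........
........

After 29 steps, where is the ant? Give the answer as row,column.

1,5

0) ........
........
........
....v...
........
........
1) ........
........
........
...<o...
........
........
2) ........
........
...^....
...oo...
........
........
3) ........
........
...o>...
...oo...
........
........
4) ........
........
...oo...
...ov...
........
........
5) ........
........
...oo...
...o.>..
........
........
6) ........
........
...oo...
...o.o..
.....v..
........
7) ........
........
...oo...
...o.o..
....<o..
........
8) ........
........
...oo...
...o^o..
....oo..
........
9) ........
........
...oo...
...oo>..
....oo..
........
10) ........
........
...oo^..
...oo...
....oo..
........
11) ........
........
...ooo>.
...oo...
....oo..
........
12) ........
........
...oooo.
...oo.v.
....oo..
........
13) ........
........
...oooo.
...oo<o.
....oo..
........
14) ........
........
...oo^o.
...oooo.
....oo..
........
15) ........
........
...o<.o.
...oooo.
....oo..
........
16) ........
........
...o..o.
...ovoo.
....oo..
........
17) ........
........
...o..o.
...o.>o.
....oo..
........
18) ........
........
...o.^o.
...o..o.
....oo..
........
19) ........
........
...o.o>.
...o..o.
....oo..
........
20) ........
......^.
...o.o..
...o..o.
....oo..
........
21) ........
......o>
...o.o..
...o..o.
....oo..
........
22) ........
......oo
...o.o.v
...o..o.
....oo..
........
23) ........
......oo
...o.o<o
...o..o.
....oo..
........
24) ........
......^o
...o.ooo
...o..o.
....oo..
........
25) ........
.....<.o
...o.ooo
...o..o.
....oo..
........
26) .....^..
.....o.o
...o.ooo
...o..o.
....oo..
........
27) .....o>.
.....o.o
...o.ooo
...o..o.
....oo..
........
28) .....oo.
.....ovo
...o.ooo
...o..o.
....oo..
........
29) .....oo.
.....<oo
...o.ooo
...o..o.
....oo..
........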